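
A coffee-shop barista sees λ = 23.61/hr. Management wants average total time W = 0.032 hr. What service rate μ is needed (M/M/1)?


W = 1/(μ−λ) ⇒ μ − λ = 1/W = 1/0.032 = 31.2500
μ = λ + 1/W = 23.61 + 31.2500 = 54.8600 per hr

Final: 54.8600 /hr


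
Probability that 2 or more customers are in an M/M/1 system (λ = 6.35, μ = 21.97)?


ρ = 6.35/21.97 = 0.2890
P(N ≥ n) = ρ^n = 0.2890^2 = 0.083539

Final: 0.083539


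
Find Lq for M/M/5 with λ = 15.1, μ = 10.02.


a = λ/μ = 1.5070; ρ = a/5 = 0.3014
P₀ = 0.221215
Lq = P₀·a^c·ρ / (c!·(1−ρ)²) = 0.221215·7.77224·0.3014/(120·0.48805)
= 0.008848

Final: 0.008848


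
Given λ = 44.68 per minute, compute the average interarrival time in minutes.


Mean interarrival time = 1/λ = 1/44.68 minute = 0.02238 minute
In minutes: 0.02238 × 1 = 0.02238 min

Final: 0.02238 min


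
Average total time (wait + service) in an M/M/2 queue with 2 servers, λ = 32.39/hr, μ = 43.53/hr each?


a = 0.7441; ρ = 0.3720; P₀ = 0.457681
Lq = P₀·a^c·ρ/(c!(1−ρ)²) = 0.11954
Wq = Lq/λ = 0.11954/32.39 = 0.003691 hr
W = Wq + 1/μ = 0.003691 + 0.02297 = 0.02666 hr

Final: 0.02666 hr


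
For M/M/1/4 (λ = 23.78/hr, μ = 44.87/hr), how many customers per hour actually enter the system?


ρ = 0.5300; P_K = (1−ρ)ρ^4/(1−ρ^5) = 0.038698
λ_eff = λ(1 − P_K) = 23.78·(1 − 0.038698) = 23.78·0.961302 = 22.8598 /hr

Final: 22.8598 /hr


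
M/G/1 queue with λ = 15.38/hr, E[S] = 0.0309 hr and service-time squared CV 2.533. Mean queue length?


ρ = λ·E[S] = 15.38·0.0309 = 0.4752
Lq = ρ²(1+C_s²)/(2(1−ρ)) = 0.2259·(1+2.533)/(2·0.5248)
= 0.2259·3.5330/1.0495 = 0.76030

Final: 0.76030


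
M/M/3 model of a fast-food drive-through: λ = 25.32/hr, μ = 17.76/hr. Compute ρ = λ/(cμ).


ρ = λ/(cμ) = 25.32/(3·17.76) = 25.32/53.28 = 0.4752

Final: 0.4752


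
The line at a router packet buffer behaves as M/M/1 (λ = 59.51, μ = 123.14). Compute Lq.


ρ = 59.51/123.14 = 0.4833
Lq = ρ²/(1−ρ) = 0.2336/0.5167 = 0.4520

Final: 0.4520


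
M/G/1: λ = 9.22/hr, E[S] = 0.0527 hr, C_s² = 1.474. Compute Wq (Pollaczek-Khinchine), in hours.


ρ = λ·E[S] = 9.22·0.0527 = 0.4859
E[S²] = E[S]²(1+C_s²) = 0.0527²·(1+1.474) = 0.006871
Wq = λ·E[S²]/(2(1−ρ)) = 9.22·0.006871/(2·0.5141) = 0.06161 hr

Final: 0.06161 hr


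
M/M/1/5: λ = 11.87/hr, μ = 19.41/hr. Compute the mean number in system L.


ρ = 11.87/19.41 = 0.6115
L = ρ[1 − (K+1)ρ^K + Kρ^(K+1)] / [(1−ρ)(1−ρ^(K+1))]
Numerator: 0.6115·(1 − 6·0.085531 + 5·0.052306) = 0.457641
Denominator: (0.3885)·(0.947694) = 0.368141
L = 0.457641/0.368141 = 1.2431

Final: 1.2431


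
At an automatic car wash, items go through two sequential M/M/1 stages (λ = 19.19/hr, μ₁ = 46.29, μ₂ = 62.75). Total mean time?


Each node sees arrival rate λ = 19.19/hr (tandem ⇒ throughput preserved).
W₁ = 1/(μ₁−λ) = 1/(46.29−19.19) = 0.03690 hr
W₂ = 1/(μ₂−λ) = 1/(62.75−19.19) = 0.02296 hr
W_total = W₁ + W₂ = 0.03690 + 0.02296 = 0.05986 hr

Final: 0.05986 hr


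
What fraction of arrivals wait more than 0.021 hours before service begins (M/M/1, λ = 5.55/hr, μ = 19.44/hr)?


ρ = 5.55/19.44 = 0.2855
P(Wq > t) = ρ·e^{−(μ−λ)t} = 0.2855·e^{−0.2917}
= 0.2855·0.747000 = 0.213264

Final: 0.213264


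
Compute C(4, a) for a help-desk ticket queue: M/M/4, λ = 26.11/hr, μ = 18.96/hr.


a = λ/μ = 1.3771; ρ = a/4 = 0.3443
P₀ = 0.250682 (from M/M/c formula)
C(c,a) = [a^c/(c!(1−ρ))]·P₀ = [3.59645/(24·0.6557)]·0.250682
= 0.22853·0.250682 = 0.057288

Final: 0.057288


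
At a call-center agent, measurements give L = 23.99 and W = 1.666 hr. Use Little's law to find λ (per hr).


λ = L/W = 23.99/1.666 = 14.3998 /hr

Final: 14.3998 /hr


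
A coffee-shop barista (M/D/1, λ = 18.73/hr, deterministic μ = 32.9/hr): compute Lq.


ρ = 18.73/32.9 = 0.5693
M/D/1: Lq = ρ²/(2(1−ρ)) = 0.3241/(2·0.4307) = 0.37625

Final: 0.37625


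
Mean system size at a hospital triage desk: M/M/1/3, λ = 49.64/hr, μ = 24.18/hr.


ρ = 49.64/24.18 = 2.0529
L = ρ[1 − (K+1)ρ^K + Kρ^(K+1)] / [(1−ρ)(1−ρ^(K+1))]
Numerator: 2.0529·(1 − 4·8.652198 + 3·17.762411) = 40.398587
Denominator: (-1.0529)·(-16.762411) = 17.649751
L = 40.398587/17.649751 = 2.2889

Final: 2.2889


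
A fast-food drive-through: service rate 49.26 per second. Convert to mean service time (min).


Mean service time = 1/μ = 1/49.26 second = 0.02030 second
In minutes: 0.02030 × 0.0166667 = 0.0003383 min

Final: 0.0003383 min


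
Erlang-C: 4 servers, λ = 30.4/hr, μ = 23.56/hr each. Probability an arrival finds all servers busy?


a = λ/μ = 1.2903; ρ = a/4 = 0.3226
P₀ = 0.273872 (from M/M/c formula)
C(c,a) = [a^c/(c!(1−ρ))]·P₀ = [2.77200/(24·0.6774)]·0.273872
= 0.17050·0.273872 = 0.046695

Final: 0.046695


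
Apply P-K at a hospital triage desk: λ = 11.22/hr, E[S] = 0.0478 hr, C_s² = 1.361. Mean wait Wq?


ρ = λ·E[S] = 11.22·0.0478 = 0.5363
E[S²] = E[S]²(1+C_s²) = 0.0478²·(1+1.361) = 0.005395
Wq = λ·E[S²]/(2(1−ρ)) = 11.22·0.005395/(2·0.4637) = 0.06527 hr

Final: 0.06527 hr


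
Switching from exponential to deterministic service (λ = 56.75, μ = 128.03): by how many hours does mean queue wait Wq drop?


ρ = 56.75/128.03 = 0.4433
Wq(M/M/1) = ρ/(μ−λ) = 0.4433/71.28 = 0.006219 hr
Wq(M/D/1) = ρ/(2(μ−λ)) = 0.003109 hr
Savings = 0.006219 − 0.003109 = 0.003109 hr

Final: 0.003109 hr


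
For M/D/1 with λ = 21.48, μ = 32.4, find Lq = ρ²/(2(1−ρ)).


ρ = 21.48/32.4 = 0.6630
M/D/1: Lq = ρ²/(2(1−ρ)) = 0.4395/(2·0.3370) = 0.65204

Final: 0.65204


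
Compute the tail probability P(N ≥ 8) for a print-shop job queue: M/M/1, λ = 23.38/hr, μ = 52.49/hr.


ρ = 23.38/52.49 = 0.4454
P(N ≥ n) = ρ^n = 0.4454^8 = 0.001549

Final: 0.001549


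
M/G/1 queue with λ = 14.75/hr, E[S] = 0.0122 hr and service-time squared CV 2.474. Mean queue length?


ρ = λ·E[S] = 14.75·0.0122 = 0.1799
Lq = ρ²(1+C_s²)/(2(1−ρ)) = 0.03238·(1+2.474)/(2·0.8200)
= 0.03238·3.4740/1.6401 = 0.06859

Final: 0.06859


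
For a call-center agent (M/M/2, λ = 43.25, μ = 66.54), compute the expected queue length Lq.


a = λ/μ = 0.6500; ρ = a/2 = 0.3250
P₀ = 0.509443
Lq = P₀·a^c·ρ / (c!·(1−ρ)²) = 0.509443·0.42248·0.3250/(2·0.45564)
= 0.07676

Final: 0.07676


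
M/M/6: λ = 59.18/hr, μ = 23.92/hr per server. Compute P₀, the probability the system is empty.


a = λ/μ = 59.18/23.92 = 2.4741; ρ = a/c = 0.4123
Σ_{k=0}^{5} a^k/k! (terms k=0..5) = 1.00000 + 2.47408 + 3.06054 + 2.52400 + 1.56115 + 0.77248 = 11.39225
Tail: a^6/(6!(1−ρ)) = 229.34153/(720·0.5877) = 0.54204
P₀ = 1/(11.39225 + 0.54204) = 1/11.93429 = 0.083792

Final: 0.083792


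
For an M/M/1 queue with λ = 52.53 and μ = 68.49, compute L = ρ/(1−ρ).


ρ = λ/μ = 52.53/68.49 = 0.7670
L = ρ/(1−ρ) = 0.7670/(1 − 0.7670) = 0.7670/0.2330 = 3.2914

Final: 3.2914


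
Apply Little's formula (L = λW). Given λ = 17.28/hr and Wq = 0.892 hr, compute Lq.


Lq = λWq = 17.28·0.892 = 15.4138

Final: 15.4138


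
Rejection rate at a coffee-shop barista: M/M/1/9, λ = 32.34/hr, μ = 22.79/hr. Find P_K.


ρ = λ/μ = 32.34/22.79 = 1.4190
P_K = (1−ρ)ρ^K/(1−ρ^(K+1)) = (-0.4190·23.332497)/(1 − 33.109826)
= -9.777330/-32.109826 = 0.304496

Final: 0.304496


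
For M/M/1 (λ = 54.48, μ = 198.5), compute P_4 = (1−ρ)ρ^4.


ρ = 54.48/198.5 = 0.2745
P_n = (1−ρ)·ρ^n = (1 − 0.2745)·0.2745^4 = 0.7255·0.005674 = 0.004117

Final: 0.004117


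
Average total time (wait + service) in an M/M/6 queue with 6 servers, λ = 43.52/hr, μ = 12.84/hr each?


a = 3.3894; ρ = 0.5649; P₀ = 0.032584
Lq = P₀·a^c·ρ/(c!(1−ρ)²) = 0.20475
Wq = Lq/λ = 0.20475/43.52 = 0.004705 hr
W = Wq + 1/μ = 0.004705 + 0.07788 = 0.08259 hr

Final: 0.08259 hr


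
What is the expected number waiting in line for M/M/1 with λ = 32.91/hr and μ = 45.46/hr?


ρ = 32.91/45.46 = 0.7239
Lq = ρ²/(1−ρ) = 0.5241/0.2761 = 1.8984

Final: 1.8984


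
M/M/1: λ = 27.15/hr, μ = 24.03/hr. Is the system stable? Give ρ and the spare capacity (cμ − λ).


Total capacity cμ = 1·24.03 = 24.03/hr
ρ = λ/(cμ) = 27.15/24.03 = 1.1298
Stable ⇔ ρ < 1: NO
Spare capacity = cμ − λ = 24.03 − 27.15 = -3.12/hr

Final: ρ = 1.1298; unstable; margin = -3.12/hr


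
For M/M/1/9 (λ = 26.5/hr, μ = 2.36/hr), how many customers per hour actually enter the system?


ρ = 11.2288; P_K = (1−ρ)ρ^9/(1−ρ^10) = 0.910943
λ_eff = λ(1 − P_K) = 26.5·(1 − 0.910943) = 26.5·0.089057 = 2.3600 /hr

Final: 2.3600 /hr


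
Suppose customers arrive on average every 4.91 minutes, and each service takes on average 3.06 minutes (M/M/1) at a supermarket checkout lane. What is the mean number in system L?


λ = 60/4.91 = 12.2200 /hr
μ = 60/3.06 = 19.6078 /hr
ρ = λ/μ = 12.2200/19.6078 = 0.6232
L = ρ/(1−ρ) = 0.6232/0.3768 = 1.6541

Final: 1.6541


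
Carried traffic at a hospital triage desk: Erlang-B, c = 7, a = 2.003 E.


B(7,2.003) = 0.003467 (Erlang-B)
Carried load = a(1 − B) = 2.003·(1 − 0.003467) = 2.003·0.996533 = 1.9961 E

Final: 1.9961 Erlangs


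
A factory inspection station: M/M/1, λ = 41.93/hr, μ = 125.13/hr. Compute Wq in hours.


ρ = 41.93/125.13 = 0.3351
Wq = ρ/(μ−λ) = 0.3351/(125.13 − 41.93) = 0.3351/83.20 = 0.004028 hr

Final: 0.004028 hr


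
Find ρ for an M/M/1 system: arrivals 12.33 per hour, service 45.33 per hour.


ρ = λ/μ = 12.33/45.33 = 0.2720

Final: 0.2720


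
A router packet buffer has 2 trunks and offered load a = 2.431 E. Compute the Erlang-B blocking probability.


B(c,a) = (a^c/c!) / Σ_{k=0}^{c} a^k/k!
a^2/2! = 2.954881
Σ terms (k=0..2): 1.00000 + 2.43100 + 2.95488 = 6.385881
B = 2.954881/6.385881 = 0.462721

Final: 0.462721


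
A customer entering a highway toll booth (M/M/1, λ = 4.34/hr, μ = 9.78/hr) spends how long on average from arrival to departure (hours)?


W = 1/(μ−λ) = 1/(9.78 − 4.34) = 1/5.44 = 0.1838 hr

Final: 0.1838 hr


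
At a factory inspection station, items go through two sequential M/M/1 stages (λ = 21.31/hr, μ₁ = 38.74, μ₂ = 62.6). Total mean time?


Each node sees arrival rate λ = 21.31/hr (tandem ⇒ throughput preserved).
W₁ = 1/(μ₁−λ) = 1/(38.74−21.31) = 0.05737 hr
W₂ = 1/(μ₂−λ) = 1/(62.6−21.31) = 0.02422 hr
W_total = W₁ + W₂ = 0.05737 + 0.02422 = 0.08159 hr

Final: 0.08159 hr


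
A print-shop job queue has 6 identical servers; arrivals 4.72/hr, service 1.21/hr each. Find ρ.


ρ = λ/(cμ) = 4.72/(6·1.21) = 4.72/7.26 = 0.6501

Final: 0.6501


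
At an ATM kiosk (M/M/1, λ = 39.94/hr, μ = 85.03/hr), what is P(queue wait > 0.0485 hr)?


ρ = 39.94/85.03 = 0.4697
P(Wq > t) = ρ·e^{−(μ−λ)t} = 0.4697·e^{−2.1869}
= 0.4697·0.112268 = 0.052734

Final: 0.052734


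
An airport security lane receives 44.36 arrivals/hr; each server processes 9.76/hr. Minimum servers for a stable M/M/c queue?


Stability requires cμ > λ ⇔ c > λ/μ.
λ/μ = 44.36/9.76 = 4.5451
Minimum integer c = ⌊4.5451⌋ + 1 = 5
Check: 5·9.76 = 48.80 > 44.36, while 4·9.76 = 39.04 ≤ 44.36

Final: 5 servers


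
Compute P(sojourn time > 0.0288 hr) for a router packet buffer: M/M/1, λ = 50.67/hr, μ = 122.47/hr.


W ~ Exponential(μ−λ) for M/M/1.
μ − λ = 122.47 − 50.67 = 71.8000
P(W > t) = e^{−(μ−λ)t} = e^{−2.0678} = 0.126459

Final: 0.126459


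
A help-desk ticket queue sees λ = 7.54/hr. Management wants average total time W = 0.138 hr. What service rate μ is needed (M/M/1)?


W = 1/(μ−λ) ⇒ μ − λ = 1/W = 1/0.138 = 7.2464
μ = λ + 1/W = 7.54 + 7.2464 = 14.7864 per hr

Final: 14.7864 /hr


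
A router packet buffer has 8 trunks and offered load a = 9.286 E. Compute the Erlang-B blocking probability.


B(c,a) = (a^c/c!) / Σ_{k=0}^{c} a^k/k!
a^8/8! = 1371.225595
Σ terms (k=0..8): 1.00000 + 9.28600 + 43.11490 + 133.45498 + 309.81574 + 575.38979 + 890.51160 + 1181.32724 + 1371.22560 = 4515.125840
B = 1371.225595/4515.125840 = 0.303696

Final: 0.303696


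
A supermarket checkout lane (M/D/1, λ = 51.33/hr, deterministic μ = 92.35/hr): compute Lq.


ρ = 51.33/92.35 = 0.5558
M/D/1: Lq = ρ²/(2(1−ρ)) = 0.3089/(2·0.4442) = 0.34776

Final: 0.34776


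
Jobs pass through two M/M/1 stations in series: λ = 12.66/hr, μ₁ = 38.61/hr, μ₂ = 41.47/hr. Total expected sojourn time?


Each node sees arrival rate λ = 12.66/hr (tandem ⇒ throughput preserved).
W₁ = 1/(μ₁−λ) = 1/(38.61−12.66) = 0.03854 hr
W₂ = 1/(μ₂−λ) = 1/(41.47−12.66) = 0.03471 hr
W_total = W₁ + W₂ = 0.03854 + 0.03471 = 0.07325 hr

Final: 0.07325 hr


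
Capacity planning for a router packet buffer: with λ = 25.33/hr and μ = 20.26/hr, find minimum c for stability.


Stability requires cμ > λ ⇔ c > λ/μ.
λ/μ = 25.33/20.26 = 1.2502
Minimum integer c = ⌊1.2502⌋ + 1 = 2
Check: 2·20.26 = 40.52 > 25.33, while 1·20.26 = 20.26 ≤ 25.33

Final: 2 servers


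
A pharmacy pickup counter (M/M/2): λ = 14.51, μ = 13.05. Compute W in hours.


a = 1.1119; ρ = 0.5559; P₀ = 0.285398
Lq = P₀·a^c·ρ/(c!(1−ρ)²) = 0.49737
Wq = Lq/λ = 0.49737/14.51 = 0.03428 hr
W = Wq + 1/μ = 0.03428 + 0.07663 = 0.11091 hr

Final: 0.11091 hr


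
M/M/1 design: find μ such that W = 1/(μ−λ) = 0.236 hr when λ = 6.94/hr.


W = 1/(μ−λ) ⇒ μ − λ = 1/W = 1/0.236 = 4.2373
μ = λ + 1/W = 6.94 + 4.2373 = 11.1773 per hr

Final: 11.1773 /hr


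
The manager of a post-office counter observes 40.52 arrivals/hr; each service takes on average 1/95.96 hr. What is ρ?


ρ = λ/μ = 40.52/95.96 = 0.4223

Final: 0.4223


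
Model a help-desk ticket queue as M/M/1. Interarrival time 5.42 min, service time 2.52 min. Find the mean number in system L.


λ = 60/5.42 = 11.0701 /hr
μ = 60/2.52 = 23.8095 /hr
ρ = λ/μ = 11.0701/23.8095 = 0.4649
L = ρ/(1−ρ) = 0.4649/0.5351 = 0.8690

Final: 0.8690


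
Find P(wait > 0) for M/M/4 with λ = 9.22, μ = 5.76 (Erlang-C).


a = λ/μ = 1.6007; ρ = a/4 = 0.4002
P₀ = 0.199148 (from M/M/c formula)
C(c,a) = [a^c/(c!(1−ρ))]·P₀ = [6.56499/(24·0.5998)]·0.199148
= 0.45603·0.199148 = 0.090818

Final: 0.090818


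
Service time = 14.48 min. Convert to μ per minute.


μ = 1/(service time) in consistent units.
1 minute = 1 min, so μ = 1/14.48 = 0.06906 per minute

Final: 0.06906 /min


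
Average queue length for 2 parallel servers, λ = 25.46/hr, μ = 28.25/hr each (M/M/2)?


a = λ/μ = 0.9012; ρ = a/2 = 0.4506
P₀ = 0.378721
Lq = P₀·a^c·ρ / (c!·(1−ρ)²) = 0.378721·0.81223·0.4506/(2·0.30182)
= 0.22963

Final: 0.22963


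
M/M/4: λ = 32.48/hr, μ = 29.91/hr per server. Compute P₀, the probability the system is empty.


a = λ/μ = 32.48/29.91 = 1.0859; ρ = a/c = 0.2715
Σ_{k=0}^{3} a^k/k! (terms k=0..3) = 1.00000 + 1.08592 + 0.58962 + 0.21343 = 2.88897
Tail: a^4/(4!(1−ρ)) = 1.39059/(24·0.7285) = 0.07953
P₀ = 1/(2.88897 + 0.07953) = 1/2.96850 = 0.336871

Final: 0.336871


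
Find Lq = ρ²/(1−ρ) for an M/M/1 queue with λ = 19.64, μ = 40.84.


ρ = 19.64/40.84 = 0.4809
Lq = ρ²/(1−ρ) = 0.2313/0.5191 = 0.4455

Final: 0.4455


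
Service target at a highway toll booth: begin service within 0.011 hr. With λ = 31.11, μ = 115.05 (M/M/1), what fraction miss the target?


ρ = 31.11/115.05 = 0.2704
P(Wq > t) = ρ·e^{−(μ−λ)t} = 0.2704·e^{−0.9233}
= 0.2704·0.397190 = 0.107402

Final: 0.107402


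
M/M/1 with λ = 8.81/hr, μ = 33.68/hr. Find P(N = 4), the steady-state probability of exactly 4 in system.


ρ = 8.81/33.68 = 0.2616
P_n = (1−ρ)·ρ^n = (1 − 0.2616)·0.2616^4 = 0.7384·0.004682 = 0.003457

Final: 0.003457


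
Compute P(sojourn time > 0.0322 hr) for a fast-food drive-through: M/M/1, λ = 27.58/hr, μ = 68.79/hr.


W ~ Exponential(μ−λ) for M/M/1.
μ − λ = 68.79 − 27.58 = 41.2100
P(W > t) = e^{−(μ−λ)t} = e^{−1.3270} = 0.265282

Final: 0.265282


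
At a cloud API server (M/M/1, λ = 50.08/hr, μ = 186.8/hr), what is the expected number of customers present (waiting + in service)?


ρ = λ/μ = 50.08/186.8 = 0.2681
L = ρ/(1−ρ) = 0.2681/(1 − 0.2681) = 0.2681/0.7319 = 0.3663

Final: 0.3663


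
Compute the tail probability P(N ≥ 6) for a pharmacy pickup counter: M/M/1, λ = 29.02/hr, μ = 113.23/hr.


ρ = 29.02/113.23 = 0.2563
P(N ≥ n) = ρ^n = 0.2563^6 = 0.0002834

Final: 0.0002834


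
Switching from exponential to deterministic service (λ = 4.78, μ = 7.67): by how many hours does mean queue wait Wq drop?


ρ = 4.78/7.67 = 0.6232
Wq(M/M/1) = ρ/(μ−λ) = 0.6232/2.89 = 0.21564 hr
Wq(M/D/1) = ρ/(2(μ−λ)) = 0.10782 hr
Savings = 0.21564 − 0.10782 = 0.10782 hr

Final: 0.10782 hr


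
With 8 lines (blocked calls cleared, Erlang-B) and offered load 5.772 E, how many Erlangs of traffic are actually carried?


B(8,5.772) = 0.109368 (Erlang-B)
Carried load = a(1 − B) = 5.772·(1 − 0.109368) = 5.772·0.890632 = 5.1407 E

Final: 5.1407 Erlangs


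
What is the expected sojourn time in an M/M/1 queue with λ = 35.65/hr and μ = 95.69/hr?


W = 1/(μ−λ) = 1/(95.69 − 35.65) = 1/60.04 = 0.01666 hr

Final: 0.01666 hr


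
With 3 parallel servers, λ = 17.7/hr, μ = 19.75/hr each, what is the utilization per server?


ρ = λ/(cμ) = 17.7/(3·19.75) = 17.7/59.25 = 0.2987

Final: 0.2987


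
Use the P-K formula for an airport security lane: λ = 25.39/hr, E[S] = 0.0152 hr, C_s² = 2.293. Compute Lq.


ρ = λ·E[S] = 25.39·0.0152 = 0.3859
Lq = ρ²(1+C_s²)/(2(1−ρ)) = 0.1489·(1+2.293)/(2·0.6141)
= 0.1489·3.2930/1.2281 = 0.39935

Final: 0.39935


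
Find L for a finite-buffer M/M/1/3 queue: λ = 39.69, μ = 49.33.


ρ = 39.69/49.33 = 0.8046
L = ρ[1 − (K+1)ρ^K + Kρ^(K+1)] / [(1−ρ)(1−ρ^(K+1))]
Numerator: 0.8046·(1 − 4·0.520847 + 3·0.419064) = 0.139839
Denominator: (0.1954)·(0.580936) = 0.113526
L = 0.139839/0.113526 = 1.2318

Final: 1.2318


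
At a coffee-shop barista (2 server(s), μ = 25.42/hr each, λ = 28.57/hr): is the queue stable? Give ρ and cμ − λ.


Total capacity cμ = 2·25.42 = 50.84/hr
ρ = λ/(cμ) = 28.57/50.84 = 0.5620
Stable ⇔ ρ < 1: YES
Spare capacity = cμ − λ = 50.84 − 28.57 = 22.27/hr

Final: ρ = 0.5620; stable; margin = 22.27/hr


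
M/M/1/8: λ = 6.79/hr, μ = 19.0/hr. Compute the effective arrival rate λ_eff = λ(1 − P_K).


ρ = 0.3574; P_K = (1−ρ)ρ^8/(1−ρ^9) = 0.0001710
λ_eff = λ(1 − P_K) = 6.79·(1 − 0.0001710) = 6.79·0.999829 = 6.7888 /hr

Final: 6.7888 /hr


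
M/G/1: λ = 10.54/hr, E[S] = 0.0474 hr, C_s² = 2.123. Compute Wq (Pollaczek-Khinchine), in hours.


ρ = λ·E[S] = 10.54·0.0474 = 0.4996
E[S²] = E[S]²(1+C_s²) = 0.0474²·(1+2.123) = 0.007017
Wq = λ·E[S²]/(2(1−ρ)) = 10.54·0.007017/(2·0.5004) = 0.07390 hr

Final: 0.07390 hr


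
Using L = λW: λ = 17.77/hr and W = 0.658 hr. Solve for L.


L = λW = 17.77·0.658 = 11.6927

Final: 11.6927


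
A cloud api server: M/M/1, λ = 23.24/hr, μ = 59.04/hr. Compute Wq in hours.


ρ = 23.24/59.04 = 0.3936
Wq = ρ/(μ−λ) = 0.3936/(59.04 − 23.24) = 0.3936/35.80 = 0.01100 hr

Final: 0.01100 hr


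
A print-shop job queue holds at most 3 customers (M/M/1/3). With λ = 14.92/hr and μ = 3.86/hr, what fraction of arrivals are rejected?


ρ = λ/μ = 14.92/3.86 = 3.8653
P_K = (1−ρ)ρ^K/(1−ρ^(K+1)) = (-2.8653·57.749012)/(1 − 223.216387)
= -165.467375/-222.216387 = 0.744623

Final: 0.744623


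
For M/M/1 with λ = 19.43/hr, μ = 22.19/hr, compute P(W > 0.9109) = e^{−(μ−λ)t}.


W ~ Exponential(μ−λ) for M/M/1.
μ − λ = 22.19 − 19.43 = 2.7600
P(W > t) = e^{−(μ−λ)t} = e^{−2.5141} = 0.080937

Final: 0.080937


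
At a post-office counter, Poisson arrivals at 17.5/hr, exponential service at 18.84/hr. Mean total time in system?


W = 1/(μ−λ) = 1/(18.84 − 17.5) = 1/1.34 = 0.7463 hr

Final: 0.7463 hr


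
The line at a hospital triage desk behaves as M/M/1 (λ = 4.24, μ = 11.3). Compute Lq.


ρ = 4.24/11.3 = 0.3752
Lq = ρ²/(1−ρ) = 0.1408/0.6248 = 0.2253

Final: 0.2253


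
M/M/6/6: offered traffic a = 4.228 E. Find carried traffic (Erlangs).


B(6,4.228) = 0.133858 (Erlang-B)
Carried load = a(1 − B) = 4.228·(1 − 0.133858) = 4.228·0.866142 = 3.6620 E

Final: 3.6620 Erlangs


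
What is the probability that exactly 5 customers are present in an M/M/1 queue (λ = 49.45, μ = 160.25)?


ρ = 49.45/160.25 = 0.3086
P_n = (1−ρ)·ρ^n = (1 − 0.3086)·0.3086^5 = 0.6914·0.002798 = 0.001935

Final: 0.001935


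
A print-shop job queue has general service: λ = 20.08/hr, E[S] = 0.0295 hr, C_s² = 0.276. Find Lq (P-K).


ρ = λ·E[S] = 20.08·0.0295 = 0.5924
Lq = ρ²(1+C_s²)/(2(1−ρ)) = 0.3509·(1+0.276)/(2·0.4076)
= 0.3509·1.2760/0.8153 = 0.54918

Final: 0.54918


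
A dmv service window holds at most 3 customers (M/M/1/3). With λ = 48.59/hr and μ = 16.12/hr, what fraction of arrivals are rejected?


ρ = λ/μ = 48.59/16.12 = 3.0143
P_K = (1−ρ)ρ^K/(1−ρ^(K+1)) = (-2.0143·27.387071)/(1 − 82.551971)
= -55.164900/-81.551971 = 0.676439

Final: 0.676439


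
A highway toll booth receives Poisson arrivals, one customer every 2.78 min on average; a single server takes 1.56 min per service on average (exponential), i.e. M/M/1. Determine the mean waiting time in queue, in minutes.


λ = 60/2.78 = 21.5827 /hr
μ = 60/1.56 = 38.4615 /hr
ρ = λ/μ = 21.5827/38.4615 = 0.5612
Wq = ρ/(μ−λ) = 0.5612/(38.4615−21.5827) = 0.03325 hr
In minutes: 0.03325·60 = 1.995 min

Final: 1.995 min


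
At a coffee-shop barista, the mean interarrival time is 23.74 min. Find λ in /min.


λ = 1/(interarrival time) in consistent units.
1 minute = 1 min, so λ = 1/23.74 = 0.04212 per minute

Final: 0.04212 /min


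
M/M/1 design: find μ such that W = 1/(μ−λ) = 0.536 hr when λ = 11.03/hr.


W = 1/(μ−λ) ⇒ μ − λ = 1/W = 1/0.536 = 1.8657
μ = λ + 1/W = 11.03 + 1.8657 = 12.8957 per hr

Final: 12.8957 /hr


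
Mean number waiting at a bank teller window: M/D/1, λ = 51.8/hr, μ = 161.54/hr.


ρ = 51.8/161.54 = 0.3207
M/D/1: Lq = ρ²/(2(1−ρ)) = 0.1028/(2·0.6793) = 0.07568

Final: 0.07568


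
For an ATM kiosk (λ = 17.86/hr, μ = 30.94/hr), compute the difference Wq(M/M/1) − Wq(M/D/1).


ρ = 17.86/30.94 = 0.5772
Wq(M/M/1) = ρ/(μ−λ) = 0.5772/13.08 = 0.04413 hr
Wq(M/D/1) = ρ/(2(μ−λ)) = 0.02207 hr
Savings = 0.04413 − 0.02207 = 0.02207 hr

Final: 0.02207 hr


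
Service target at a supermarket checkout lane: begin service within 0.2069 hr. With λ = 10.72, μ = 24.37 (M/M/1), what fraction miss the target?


ρ = 10.72/24.37 = 0.4399
P(Wq > t) = ρ·e^{−(μ−λ)t} = 0.4399·e^{−2.8242}
= 0.4399·0.059357 = 0.026110

Final: 0.026110


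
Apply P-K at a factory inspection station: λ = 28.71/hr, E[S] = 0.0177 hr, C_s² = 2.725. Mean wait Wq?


ρ = λ·E[S] = 28.71·0.0177 = 0.5082
E[S²] = E[S]²(1+C_s²) = 0.0177²·(1+2.725) = 0.001167
Wq = λ·E[S²]/(2(1−ρ)) = 28.71·0.001167/(2·0.4918) = 0.03406 hr

Final: 0.03406 hr


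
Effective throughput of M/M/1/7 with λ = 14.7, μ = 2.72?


ρ = 5.4044; P_K = (1−ρ)ρ^7/(1−ρ^8) = 0.814967
λ_eff = λ(1 − P_K) = 14.7·(1 − 0.814967) = 14.7·0.185033 = 2.7200 /hr

Final: 2.7200 /hr


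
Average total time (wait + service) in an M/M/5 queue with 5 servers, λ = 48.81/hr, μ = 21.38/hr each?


a = 2.2830; ρ = 0.4566; P₀ = 0.100452
Lq = P₀·a^c·ρ/(c!(1−ρ)²) = 0.08027
Wq = Lq/λ = 0.08027/48.81 = 0.001645 hr
W = Wq + 1/μ = 0.001645 + 0.04677 = 0.04842 hr

Final: 0.04842 hr


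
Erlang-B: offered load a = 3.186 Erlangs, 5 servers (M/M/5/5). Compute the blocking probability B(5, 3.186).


B(c,a) = (a^c/c!) / Σ_{k=0}^{c} a^k/k!
a^5/5! = 2.735569
Σ terms (k=0..5): 1.00000 + 3.18600 + 5.07530 + 5.38997 + 4.29311 + 2.73557 = 21.679941
B = 2.735569/21.679941 = 0.126180

Final: 0.126180


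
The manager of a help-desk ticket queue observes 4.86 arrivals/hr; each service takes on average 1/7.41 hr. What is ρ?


ρ = λ/μ = 4.86/7.41 = 0.6559

Final: 0.6559


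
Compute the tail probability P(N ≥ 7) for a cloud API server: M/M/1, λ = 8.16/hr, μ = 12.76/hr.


ρ = 8.16/12.76 = 0.6395
P(N ≥ n) = ρ^n = 0.6395^7 = 0.043740

Final: 0.043740


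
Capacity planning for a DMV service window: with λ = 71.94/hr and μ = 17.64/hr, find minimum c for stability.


Stability requires cμ > λ ⇔ c > λ/μ.
λ/μ = 71.94/17.64 = 4.0782
Minimum integer c = ⌊4.0782⌋ + 1 = 5
Check: 5·17.64 = 88.20 > 71.94, while 4·17.64 = 70.56 ≤ 71.94

Final: 5 servers


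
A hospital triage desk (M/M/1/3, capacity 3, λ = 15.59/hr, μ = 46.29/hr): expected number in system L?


ρ = 15.59/46.29 = 0.3368
L = ρ[1 − (K+1)ρ^K + Kρ^(K+1)] / [(1−ρ)(1−ρ^(K+1))]
Numerator: 0.3368·(1 − 4·0.038201 + 3·0.012866) = 0.298326
Denominator: (0.6632)·(0.987134) = 0.654677
L = 0.298326/0.654677 = 0.4557

Final: 0.4557


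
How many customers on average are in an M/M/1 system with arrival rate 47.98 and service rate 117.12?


ρ = λ/μ = 47.98/117.12 = 0.4097
L = ρ/(1−ρ) = 0.4097/(1 − 0.4097) = 0.4097/0.5903 = 0.6940

Final: 0.6940


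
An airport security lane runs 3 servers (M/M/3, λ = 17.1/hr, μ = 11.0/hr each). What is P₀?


a = λ/μ = 17.1/11.0 = 1.5545; ρ = a/c = 0.5182
Σ_{k=0}^{2} a^k/k! (terms k=0..2) = 1.00000 + 1.55455 + 1.20831 = 3.76285
Tail: a^3/(3!(1−ρ)) = 3.75673/(6·0.4818) = 1.29950
P₀ = 1/(3.76285 + 1.29950) = 1/5.06235 = 0.197537

Final: 0.197537


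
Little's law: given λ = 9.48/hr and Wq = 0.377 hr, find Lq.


Lq = λWq = 9.48·0.377 = 3.5740

Final: 3.5740


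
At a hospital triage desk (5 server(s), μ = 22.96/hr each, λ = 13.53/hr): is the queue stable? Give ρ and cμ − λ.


Total capacity cμ = 5·22.96 = 114.80/hr
ρ = λ/(cμ) = 13.53/114.80 = 0.1179
Stable ⇔ ρ < 1: YES
Spare capacity = cμ − λ = 114.80 − 13.53 = 101.27/hr

Final: ρ = 0.1179; stable; margin = 101.27/hr


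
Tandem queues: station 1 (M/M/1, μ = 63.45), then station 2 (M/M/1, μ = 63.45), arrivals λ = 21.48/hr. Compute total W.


Each node sees arrival rate λ = 21.48/hr (tandem ⇒ throughput preserved).
W₁ = 1/(μ₁−λ) = 1/(63.45−21.48) = 0.02383 hr
W₂ = 1/(μ₂−λ) = 1/(63.45−21.48) = 0.02383 hr
W_total = W₁ + W₂ = 0.02383 + 0.02383 = 0.04765 hr

Final: 0.04765 hr


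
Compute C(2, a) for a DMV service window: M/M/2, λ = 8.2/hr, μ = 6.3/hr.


a = λ/μ = 1.3016; ρ = a/2 = 0.6508
P₀ = 0.211538 (from M/M/c formula)
C(c,a) = [a^c/(c!(1−ρ))]·P₀ = [1.69413/(2·0.3492)]·0.211538
= 2.42569·0.211538 = 0.513126

Final: 0.513126


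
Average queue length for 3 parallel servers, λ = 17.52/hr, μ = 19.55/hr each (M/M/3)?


a = λ/μ = 0.8962; ρ = a/3 = 0.2987
P₀ = 0.405060
Lq = P₀·a^c·ρ / (c!·(1−ρ)²) = 0.405060·0.71972·0.2987/(6·0.49179)
= 0.02951

Final: 0.02951


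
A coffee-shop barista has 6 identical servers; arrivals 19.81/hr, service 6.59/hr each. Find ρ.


ρ = λ/(cμ) = 19.81/(6·6.59) = 19.81/39.54 = 0.5010

Final: 0.5010


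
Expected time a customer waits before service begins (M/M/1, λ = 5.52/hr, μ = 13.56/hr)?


ρ = 5.52/13.56 = 0.4071
Wq = ρ/(μ−λ) = 0.4071/(13.56 − 5.52) = 0.4071/8.04 = 0.05063 hr

Final: 0.05063 hr


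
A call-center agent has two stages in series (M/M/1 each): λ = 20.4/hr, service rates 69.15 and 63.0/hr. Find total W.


Each node sees arrival rate λ = 20.4/hr (tandem ⇒ throughput preserved).
W₁ = 1/(μ₁−λ) = 1/(69.15−20.4) = 0.02051 hr
W₂ = 1/(μ₂−λ) = 1/(63.0−20.4) = 0.02347 hr
W_total = W₁ + W₂ = 0.02051 + 0.02347 = 0.04399 hr

Final: 0.04399 hr


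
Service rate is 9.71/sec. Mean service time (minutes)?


Mean service time = 1/μ = 1/9.71 second = 0.10299 second
In minutes: 0.10299 × 0.0166667 = 0.001716 min

Final: 0.001716 min


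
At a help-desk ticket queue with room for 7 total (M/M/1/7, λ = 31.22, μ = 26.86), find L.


ρ = 31.22/26.86 = 1.1623
L = ρ[1 − (K+1)ρ^K + Kρ^(K+1)] / [(1−ρ)(1−ρ^(K+1))]
Numerator: 1.1623·(1 − 8·2.866079 + 7·3.331311) = 1.616255
Denominator: (-0.1623)·(-2.331311) = 0.378426
L = 1.616255/0.378426 = 4.2710

Final: 4.2710


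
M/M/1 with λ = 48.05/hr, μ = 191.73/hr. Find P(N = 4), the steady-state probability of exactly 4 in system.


ρ = 48.05/191.73 = 0.2506
P_n = (1−ρ)·ρ^n = (1 − 0.2506)·0.2506^4 = 0.7494·0.003945 = 0.002956

Final: 0.002956


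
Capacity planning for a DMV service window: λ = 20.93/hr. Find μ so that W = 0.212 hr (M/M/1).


W = 1/(μ−λ) ⇒ μ − λ = 1/W = 1/0.212 = 4.7170
μ = λ + 1/W = 20.93 + 4.7170 = 25.6470 per hr

Final: 25.6470 /hr


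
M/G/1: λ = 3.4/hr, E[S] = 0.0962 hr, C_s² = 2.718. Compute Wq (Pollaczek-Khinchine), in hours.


ρ = λ·E[S] = 3.4·0.0962 = 0.3271
E[S²] = E[S]²(1+C_s²) = 0.0962²·(1+2.718) = 0.034408
Wq = λ·E[S²]/(2(1−ρ)) = 3.4·0.034408/(2·0.6729) = 0.08693 hr

Final: 0.08693 hr


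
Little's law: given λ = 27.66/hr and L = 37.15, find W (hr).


W = L/λ = 37.15/27.66 = 1.3431 hr

Final: 1.3431 hr


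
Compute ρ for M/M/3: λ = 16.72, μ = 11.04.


ρ = λ/(cμ) = 16.72/(3·11.04) = 16.72/33.12 = 0.5048

Final: 0.5048


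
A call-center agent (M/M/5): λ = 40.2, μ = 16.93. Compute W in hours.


a = 2.3745; ρ = 0.4749; P₀ = 0.091347
Lq = P₀·a^c·ρ/(c!(1−ρ)²) = 0.09896
Wq = Lq/λ = 0.09896/40.2 = 0.002462 hr
W = Wq + 1/μ = 0.002462 + 0.05907 = 0.06153 hr

Final: 0.06153 hr


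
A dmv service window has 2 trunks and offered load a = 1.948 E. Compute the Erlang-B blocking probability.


B(c,a) = (a^c/c!) / Σ_{k=0}^{c} a^k/k!
a^2/2! = 1.897352
Σ terms (k=0..2): 1.00000 + 1.94800 + 1.89735 = 4.845352
B = 1.897352/4.845352 = 0.391582

Final: 0.391582


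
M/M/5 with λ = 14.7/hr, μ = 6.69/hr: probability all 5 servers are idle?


a = λ/μ = 14.7/6.69 = 2.1973; ρ = a/c = 0.4395
Σ_{k=0}^{4} a^k/k! (terms k=0..4) = 1.00000 + 2.19731 + 2.41408 + 1.76816 + 0.97130 = 8.35086
Tail: a^5/(5!(1−ρ)) = 51.22195/(120·0.5605) = 0.76150
P₀ = 1/(8.35086 + 0.76150) = 1/9.11236 = 0.109741

Final: 0.109741


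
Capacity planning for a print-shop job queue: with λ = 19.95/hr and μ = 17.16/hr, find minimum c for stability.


Stability requires cμ > λ ⇔ c > λ/μ.
λ/μ = 19.95/17.16 = 1.1626
Minimum integer c = ⌊1.1626⌋ + 1 = 2
Check: 2·17.16 = 34.32 > 19.95, while 1·17.16 = 17.16 ≤ 19.95

Final: 2 servers


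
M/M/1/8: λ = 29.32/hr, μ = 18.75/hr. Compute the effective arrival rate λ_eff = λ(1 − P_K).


ρ = 1.5637; P_K = (1−ρ)ρ^8/(1−ρ^9) = 0.367071
λ_eff = λ(1 − P_K) = 29.32·(1 − 0.367071) = 29.32·0.632929 = 18.5575 /hr

Final: 18.5575 /hr


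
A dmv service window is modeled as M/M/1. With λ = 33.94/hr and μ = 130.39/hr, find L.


ρ = λ/μ = 33.94/130.39 = 0.2603
L = ρ/(1−ρ) = 0.2603/(1 − 0.2603) = 0.2603/0.7397 = 0.3519

Final: 0.3519


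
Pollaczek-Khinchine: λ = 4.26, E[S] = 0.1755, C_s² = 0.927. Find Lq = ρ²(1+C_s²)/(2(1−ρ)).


ρ = λ·E[S] = 4.26·0.1755 = 0.7476
Lq = ρ²(1+C_s²)/(2(1−ρ)) = 0.5590·(1+0.927)/(2·0.2524)
= 0.5590·1.9270/0.5047 = 2.13397

Final: 2.13397


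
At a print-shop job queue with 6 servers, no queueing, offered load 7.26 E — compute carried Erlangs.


B(6,7.26) = 0.347292 (Erlang-B)
Carried load = a(1 − B) = 7.26·(1 − 0.347292) = 7.26·0.652708 = 4.7387 E

Final: 4.7387 Erlangs


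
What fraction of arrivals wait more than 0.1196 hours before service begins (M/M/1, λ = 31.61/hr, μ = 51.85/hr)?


ρ = 31.61/51.85 = 0.6096
P(Wq > t) = ρ·e^{−(μ−λ)t} = 0.6096·e^{−2.4207}
= 0.6096·0.088859 = 0.054172

Final: 0.054172


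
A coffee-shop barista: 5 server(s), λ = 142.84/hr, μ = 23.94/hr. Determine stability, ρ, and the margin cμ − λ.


Total capacity cμ = 5·23.94 = 119.70/hr
ρ = λ/(cμ) = 142.84/119.70 = 1.1933
Stable ⇔ ρ < 1: NO
Spare capacity = cμ − λ = 119.70 − 142.84 = -23.14/hr

Final: ρ = 1.1933; unstable; margin = -23.14/hr


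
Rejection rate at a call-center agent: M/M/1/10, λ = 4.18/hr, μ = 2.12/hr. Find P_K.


ρ = λ/μ = 4.18/2.12 = 1.9717
P_K = (1−ρ)ρ^K/(1−ρ^(K+1)) = (-0.9717·887.982094)/(1 − 1750.832620)
= -862.850525/-1749.832620 = 0.493105

Final: 0.493105


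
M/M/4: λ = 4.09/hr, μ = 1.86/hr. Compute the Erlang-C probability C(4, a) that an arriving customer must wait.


a = λ/μ = 2.1989; ρ = a/4 = 0.5497
P₀ = 0.104689 (from M/M/c formula)
C(c,a) = [a^c/(c!(1−ρ))]·P₀ = [23.37984/(24·0.4503)]·0.104689
= 2.16351·0.104689 = 0.226495

Final: 0.226495


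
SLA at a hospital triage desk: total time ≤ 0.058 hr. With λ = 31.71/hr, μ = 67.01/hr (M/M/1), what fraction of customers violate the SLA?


W ~ Exponential(μ−λ) for M/M/1.
μ − λ = 67.01 − 31.71 = 35.3000
P(W > t) = e^{−(μ−λ)t} = e^{−2.0474} = 0.129070

Final: 0.129070


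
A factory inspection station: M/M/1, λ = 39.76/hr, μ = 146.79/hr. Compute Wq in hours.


ρ = 39.76/146.79 = 0.2709
Wq = ρ/(μ−λ) = 0.2709/(146.79 − 39.76) = 0.2709/107.03 = 0.002531 hr

Final: 0.002531 hr


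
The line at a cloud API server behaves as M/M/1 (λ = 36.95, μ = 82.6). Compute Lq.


ρ = 36.95/82.6 = 0.4473
Lq = ρ²/(1−ρ) = 0.2001/0.5527 = 0.3621

Final: 0.3621


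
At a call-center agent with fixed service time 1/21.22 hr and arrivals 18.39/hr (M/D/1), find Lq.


ρ = 18.39/21.22 = 0.8666
M/D/1: Lq = ρ²/(2(1−ρ)) = 0.7511/(2·0.1334) = 2.81580

Final: 2.81580


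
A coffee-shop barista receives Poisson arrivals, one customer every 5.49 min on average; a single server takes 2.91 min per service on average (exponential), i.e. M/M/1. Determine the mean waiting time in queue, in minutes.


λ = 60/5.49 = 10.9290 /hr
μ = 60/2.91 = 20.6186 /hr
ρ = λ/μ = 10.9290/20.6186 = 0.5301
Wq = ρ/(μ−λ) = 0.5301/(20.6186−10.9290) = 0.05470 hr
In minutes: 0.05470·60 = 3.282 min

Final: 3.282 min


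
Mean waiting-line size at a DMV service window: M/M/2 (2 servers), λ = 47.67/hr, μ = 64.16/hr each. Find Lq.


a = λ/μ = 0.7430; ρ = a/2 = 0.3715
P₀ = 0.458265
Lq = P₀·a^c·ρ / (c!·(1−ρ)²) = 0.458265·0.55203·0.3715/(2·0.39502)
= 0.11895

Final: 0.11895


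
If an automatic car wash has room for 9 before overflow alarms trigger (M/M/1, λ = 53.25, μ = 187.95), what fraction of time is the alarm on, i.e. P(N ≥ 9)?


ρ = 53.25/187.95 = 0.2833
P(N ≥ n) = ρ^n = 0.2833^9 = 0.00001176

Final: 0.00001176


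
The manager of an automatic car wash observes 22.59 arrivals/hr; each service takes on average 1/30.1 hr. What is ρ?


ρ = λ/μ = 22.59/30.1 = 0.7505

Final: 0.7505


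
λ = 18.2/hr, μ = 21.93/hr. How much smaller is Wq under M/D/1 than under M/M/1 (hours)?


ρ = 18.2/21.93 = 0.8299
Wq(M/M/1) = ρ/(μ−λ) = 0.8299/3.73 = 0.22250 hr
Wq(M/D/1) = ρ/(2(μ−λ)) = 0.11125 hr
Savings = 0.22250 − 0.11125 = 0.11125 hr

Final: 0.11125 hr


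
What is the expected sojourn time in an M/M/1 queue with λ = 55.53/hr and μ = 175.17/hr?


W = 1/(μ−λ) = 1/(175.17 − 55.53) = 1/119.64 = 0.008358 hr

Final: 0.008358 hr


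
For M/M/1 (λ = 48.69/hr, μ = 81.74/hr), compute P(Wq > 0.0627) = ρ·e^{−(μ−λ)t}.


ρ = 48.69/81.74 = 0.5957
P(Wq > t) = ρ·e^{−(μ−λ)t} = 0.5957·e^{−2.0722}
= 0.5957·0.125904 = 0.074997

Final: 0.074997


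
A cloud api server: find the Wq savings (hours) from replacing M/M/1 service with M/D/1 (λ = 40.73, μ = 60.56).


ρ = 40.73/60.56 = 0.6726
Wq(M/M/1) = ρ/(μ−λ) = 0.6726/19.83 = 0.03392 hr
Wq(M/D/1) = ρ/(2(μ−λ)) = 0.01696 hr
Savings = 0.03392 − 0.01696 = 0.01696 hr

Final: 0.01696 hr


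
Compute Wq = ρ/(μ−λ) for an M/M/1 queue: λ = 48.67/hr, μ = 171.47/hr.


ρ = 48.67/171.47 = 0.2838
Wq = ρ/(μ−λ) = 0.2838/(171.47 − 48.67) = 0.2838/122.80 = 0.002311 hr

Final: 0.002311 hr


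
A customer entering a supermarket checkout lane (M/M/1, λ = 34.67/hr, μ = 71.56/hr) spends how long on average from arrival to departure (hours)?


W = 1/(μ−λ) = 1/(71.56 − 34.67) = 1/36.89 = 0.02711 hr

Final: 0.02711 hr


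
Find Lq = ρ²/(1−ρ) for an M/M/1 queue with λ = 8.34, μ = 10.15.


ρ = 8.34/10.15 = 0.8217
Lq = ρ²/(1−ρ) = 0.6751/0.1783 = 3.7861

Final: 3.7861


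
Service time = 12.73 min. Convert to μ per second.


μ = 1/(service time) in consistent units.
1 second = 0.0166667 min, so μ = 0.0166667/12.73 = 0.001309 per second

Final: 0.001309 /sec


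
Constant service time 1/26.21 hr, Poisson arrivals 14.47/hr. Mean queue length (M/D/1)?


ρ = 14.47/26.21 = 0.5521
M/D/1: Lq = ρ²/(2(1−ρ)) = 0.3048/(2·0.4479) = 0.34023

Final: 0.34023


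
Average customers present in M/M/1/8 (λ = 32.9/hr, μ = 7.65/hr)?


ρ = 32.9/7.65 = 4.3007
L = ρ[1 − (K+1)ρ^K + Kρ^(K+1)] / [(1−ρ)(1−ρ^(K+1))]
Numerator: 4.3007·(1 − 9·117024.205789 + 8·503280.571300) = 12785962.344063
Denominator: (-3.3007)·(-503279.571300) = 1661151.526185
L = 12785962.344063/1661151.526185 = 7.6970

Final: 7.6970


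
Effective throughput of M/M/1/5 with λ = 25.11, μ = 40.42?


ρ = 0.6212; P_K = (1−ρ)ρ^5/(1−ρ^6) = 0.037183
λ_eff = λ(1 − P_K) = 25.11·(1 − 0.037183) = 25.11·0.962817 = 24.1763 /hr

Final: 24.1763 /hr


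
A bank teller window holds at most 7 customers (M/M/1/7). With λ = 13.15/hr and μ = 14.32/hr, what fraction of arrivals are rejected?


ρ = λ/μ = 13.15/14.32 = 0.9183
P_K = (1−ρ)ρ^K/(1−ρ^(K+1)) = (0.08170·0.550654)/(1 − 0.505664)
= 0.044991/0.494336 = 0.091012

Final: 0.091012


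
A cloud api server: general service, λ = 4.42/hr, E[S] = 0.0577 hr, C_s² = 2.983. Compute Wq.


ρ = λ·E[S] = 4.42·0.0577 = 0.2550
E[S²] = E[S]²(1+C_s²) = 0.0577²·(1+2.983) = 0.013261
Wq = λ·E[S²]/(2(1−ρ)) = 4.42·0.013261/(2·0.7450) = 0.03934 hr

Final: 0.03934 hr


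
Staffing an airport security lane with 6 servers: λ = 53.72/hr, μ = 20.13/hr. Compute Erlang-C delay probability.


a = λ/μ = 2.6687; ρ = a/6 = 0.4448
P₀ = 0.068767 (from M/M/c formula)
C(c,a) = [a^c/(c!(1−ρ))]·P₀ = [361.20468/(720·0.5552)]·0.068767
= 0.90355·0.068767 = 0.062135

Final: 0.062135


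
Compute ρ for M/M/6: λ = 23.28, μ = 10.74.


ρ = λ/(cμ) = 23.28/(6·10.74) = 23.28/64.44 = 0.3613

Final: 0.3613


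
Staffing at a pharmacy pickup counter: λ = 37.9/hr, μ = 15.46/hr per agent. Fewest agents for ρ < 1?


Stability requires cμ > λ ⇔ c > λ/μ.
λ/μ = 37.9/15.46 = 2.4515
Minimum integer c = ⌊2.4515⌋ + 1 = 3
Check: 3·15.46 = 46.38 > 37.9, while 2·15.46 = 30.92 ≤ 37.9

Final: 3 servers


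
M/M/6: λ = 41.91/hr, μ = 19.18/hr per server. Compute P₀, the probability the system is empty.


a = λ/μ = 41.91/19.18 = 2.1851; ρ = a/c = 0.3642
Σ_{k=0}^{5} a^k/k! (terms k=0..5) = 1.00000 + 2.18509 + 2.38731 + 1.73883 + 0.94987 + 0.41511 = 8.67620
Tail: a^6/(6!(1−ρ)) = 108.84647/(720·0.6358) = 0.23777
P₀ = 1/(8.67620 + 0.23777) = 1/8.91397 = 0.112183

Final: 0.112183


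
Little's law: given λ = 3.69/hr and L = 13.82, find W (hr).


W = L/λ = 13.82/3.69 = 3.7453 hr

Final: 3.7453 hr


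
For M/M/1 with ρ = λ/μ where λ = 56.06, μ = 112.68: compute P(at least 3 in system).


ρ = 56.06/112.68 = 0.4975
P(N ≥ n) = ρ^n = 0.4975^3 = 0.123146

Final: 0.123146
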